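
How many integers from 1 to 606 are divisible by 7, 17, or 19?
⌊606/7⌋+⌊606/17⌋+⌊606/19⌋ - ⌊606/119⌋-⌊606/133⌋-⌊606/323⌋ + ⌊606/2261⌋ = 86+35+31 - 5-4-1 + 0 = 142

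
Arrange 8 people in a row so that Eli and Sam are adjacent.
Treat as block: (8-1)! × 2! = 5040 × 2 = 10080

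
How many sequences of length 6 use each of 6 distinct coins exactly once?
6! = 720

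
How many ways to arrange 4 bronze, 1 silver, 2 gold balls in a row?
7! / (4! × 1! × 2!) = 105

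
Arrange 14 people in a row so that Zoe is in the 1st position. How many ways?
Fix one position: (14-1)! = 6227020800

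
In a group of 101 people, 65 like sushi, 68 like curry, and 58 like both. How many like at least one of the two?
|A∪B| = |A| + |B| - |A∩B| = 65 + 68 - 58 = 75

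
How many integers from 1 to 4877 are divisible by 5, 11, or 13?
⌊4877/5⌋+⌊4877/11⌋+⌊4877/13⌋ - ⌊4877/55⌋-⌊4877/65⌋-⌊4877/143⌋ + ⌊4877/715⌋ = 975+443+375 - 88-75-34 + 6 = 1602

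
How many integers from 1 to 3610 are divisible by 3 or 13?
⌊3610/3⌋ + ⌊3610/13⌋ - ⌊3610/39⌋ = 1203 + 277 - 92 = 1388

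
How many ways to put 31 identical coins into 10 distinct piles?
C(31+10-1, 10-1) = C(40, 9) = 273438880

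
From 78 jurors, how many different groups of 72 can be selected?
C(78,72) = 78!/(72!×6!) = 256851595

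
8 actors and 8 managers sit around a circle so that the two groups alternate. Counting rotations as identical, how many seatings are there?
Fix one of the actors: (8-1)! ways for the remaining actors, × 8! ways for the managers = 5040 × 40320 = 203212800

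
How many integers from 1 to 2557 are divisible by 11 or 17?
⌊2557/11⌋ + ⌊2557/17⌋ - ⌊2557/187⌋ = 232 + 150 - 13 = 369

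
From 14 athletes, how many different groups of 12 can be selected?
C(14,12) = 14!/(12!×2!) = 91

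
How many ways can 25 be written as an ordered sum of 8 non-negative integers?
C(25+8-1, 8-1) = C(32, 7) = 3365856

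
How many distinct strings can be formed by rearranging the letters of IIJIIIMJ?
8! / (5! × 2! × 1!) = 168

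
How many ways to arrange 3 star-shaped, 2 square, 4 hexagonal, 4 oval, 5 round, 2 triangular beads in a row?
20! / (3! × 2! × 4! × 4! × 5! × 2!) = 1466593128000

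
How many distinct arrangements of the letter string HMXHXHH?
7! / (4! × 2! × 1!) = 105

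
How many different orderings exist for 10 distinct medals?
10! = 3628800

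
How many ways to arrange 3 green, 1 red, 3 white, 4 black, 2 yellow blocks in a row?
13! / (3! × 1! × 3! × 4! × 2!) = 3603600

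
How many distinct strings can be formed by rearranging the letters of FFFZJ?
5! / (3! × 1! × 1!) = 20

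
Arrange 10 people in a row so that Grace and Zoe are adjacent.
Treat as block: (10-1)! × 2! = 362880 × 2 = 725760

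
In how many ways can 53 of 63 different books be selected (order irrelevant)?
C(63,53) = 63!/(53!×10!) = 127805525001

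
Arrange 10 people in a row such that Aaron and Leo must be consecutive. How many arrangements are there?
Treat the 2 as one block: (10-2+1)! × 2! = 362880 × 2 = 725760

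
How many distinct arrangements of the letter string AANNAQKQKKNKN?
13! / (4! × 4! × 2! × 3!) = 900900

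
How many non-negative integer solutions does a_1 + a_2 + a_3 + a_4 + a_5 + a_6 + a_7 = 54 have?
C(54+7-1, 7-1) = C(60, 6) = 50063860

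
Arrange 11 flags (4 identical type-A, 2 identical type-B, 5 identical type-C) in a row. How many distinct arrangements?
11! / (4! × 2! × 5!) = 6930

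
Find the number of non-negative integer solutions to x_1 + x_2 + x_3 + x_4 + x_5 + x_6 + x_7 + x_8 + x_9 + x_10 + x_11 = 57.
C(57+11-1, 11-1) = C(67, 10) = 247994680648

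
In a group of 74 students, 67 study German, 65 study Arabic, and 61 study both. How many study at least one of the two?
|A∪B| = |A| + |B| - |A∩B| = 67 + 65 - 61 = 71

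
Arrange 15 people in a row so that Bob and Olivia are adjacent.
Treat as block: (15-1)! × 2! = 87178291200 × 2 = 174356582400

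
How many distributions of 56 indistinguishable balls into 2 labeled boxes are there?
C(56+2-1, 2-1) = C(57, 1) = 57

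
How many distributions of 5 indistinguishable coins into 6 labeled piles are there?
C(5+6-1, 6-1) = C(10, 5) = 252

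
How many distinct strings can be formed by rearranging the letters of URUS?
4! / (2! × 1! × 1!) = 12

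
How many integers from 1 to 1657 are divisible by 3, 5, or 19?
⌊1657/3⌋+⌊1657/5⌋+⌊1657/19⌋ - ⌊1657/15⌋-⌊1657/57⌋-⌊1657/95⌋ + ⌊1657/285⌋ = 552+331+87 - 110-29-17 + 5 = 819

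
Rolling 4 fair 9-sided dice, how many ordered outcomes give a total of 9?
Coefficient of x^9 in (x + x² + ... + x^9)^4. By inclusion-exclusion on dice exceeding 9: Σ_j (-1)^j C(4,j)·C(9-1-9j, 3) = C(4,0)·C(8,3) = 1·56 = 56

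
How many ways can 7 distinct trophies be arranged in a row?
7! = 5040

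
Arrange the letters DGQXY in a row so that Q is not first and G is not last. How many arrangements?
By inclusion-exclusion: 5! - 2×(5-1)! + (5-2)! = 120 - 48 + 6 = 78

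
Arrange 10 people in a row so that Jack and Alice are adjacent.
Treat as block: (10-1)! × 2! = 362880 × 2 = 725760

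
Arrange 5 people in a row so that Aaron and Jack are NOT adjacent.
Total - adjacent = 5! - (5-1)!×2 = 120 - 48 = 72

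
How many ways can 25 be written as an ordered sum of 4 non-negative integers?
C(25+4-1, 4-1) = C(28, 3) = 3276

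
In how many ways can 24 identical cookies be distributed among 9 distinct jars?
C(24+9-1, 9-1) = C(32, 8) = 10518300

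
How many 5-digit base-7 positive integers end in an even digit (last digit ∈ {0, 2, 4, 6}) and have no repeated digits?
Last∈{0,2,4,6}. Last=0: 360. Last nonzero: 3×5×P(5,3) = 900. Total = 1260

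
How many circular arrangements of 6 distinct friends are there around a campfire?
Circular: fix one position, arrange the rest. (6-1)! = 120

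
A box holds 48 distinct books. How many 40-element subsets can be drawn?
C(48,40) = 48!/(40!×8!) = 377348994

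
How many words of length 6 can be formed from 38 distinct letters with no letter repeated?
P(38,6) = 38!/(38-6)! = 1987690320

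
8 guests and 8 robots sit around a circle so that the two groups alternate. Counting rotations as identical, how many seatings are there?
Fix one of the guests: (8-1)! ways for the remaining guests, × 8! ways for the robots = 5040 × 40320 = 203212800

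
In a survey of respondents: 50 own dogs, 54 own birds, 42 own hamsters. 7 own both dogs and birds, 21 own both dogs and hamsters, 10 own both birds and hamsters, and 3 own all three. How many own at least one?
|A∪B∪C| = 50+54+42-7-21-10+3 = 111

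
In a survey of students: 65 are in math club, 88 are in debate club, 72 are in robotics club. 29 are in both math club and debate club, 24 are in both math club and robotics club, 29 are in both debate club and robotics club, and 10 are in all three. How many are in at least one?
|A∪B∪C| = 65+88+72-29-24-29+10 = 153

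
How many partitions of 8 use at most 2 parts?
By conjugation, equals partitions of 8 into parts ≤ 2. Let r_j(i) = number of partitions of i into parts ≤ j, for i = 0..8. r_1(i) = 1 for all i; r_j(i) = r_{j-1}(i) + r_j(i-j). Rows j = 2..2: ≤2: 1 1 2 2 3 3 4 4 5. r_2(8) = 5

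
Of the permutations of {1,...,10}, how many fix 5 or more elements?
Exactly j fixed points: C(10,j)·!(10-j); sum over j ≥ 5 (derangement numbers via !m = (m-1)·(!(m-1) + !(m-2)): !0..!5 = 1, 0, 1, 2, 9, 44). Σ_{j=5}^{10} C(10,j)·!(10-j) = C(10,5)·!5 + C(10,6)·!4 + C(10,7)·!3 + C(10,8)·!2 + C(10,9)·!1 + C(10,10)·!0 = 252·44 + 210·9 + 120·2 + 45·1 + 10·0 + 1·1 = 13264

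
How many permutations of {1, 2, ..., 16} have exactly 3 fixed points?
Choose the 3 fixed points C(16,3) = 560, derange the rest: !13 = Σ_{j=0}^{13} (-1)^j·13!/j! = 6227020800 - 6227020800 + 3113510400 - 1037836800 + 259459200 - 51891840 + 8648640 - 1235520 + 154440 - 17160 + 1716 - 156 + 13 - 1 = 2290792932. Product = 560 × 2290792932 = 1282844041920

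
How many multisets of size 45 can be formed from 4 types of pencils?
C(45+4-1, 4-1) = C(48, 3) = 17296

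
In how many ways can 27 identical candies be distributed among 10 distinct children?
C(27+10-1, 10-1) = C(36, 9) = 94143280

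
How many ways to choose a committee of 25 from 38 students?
C(38,25) = 38!/(25!×13!) = 5414950296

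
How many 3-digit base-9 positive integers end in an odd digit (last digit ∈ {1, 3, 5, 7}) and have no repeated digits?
Last∈{1,3,5,7}. Last=0: 0. Last nonzero: 4×7×P(7,1) = 196. Total = 196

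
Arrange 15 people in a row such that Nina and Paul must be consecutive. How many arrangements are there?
Treat the 2 as one block: (15-2+1)! × 2! = 87178291200 × 2 = 174356582400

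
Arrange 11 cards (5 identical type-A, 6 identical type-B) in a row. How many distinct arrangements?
11! / (5! × 6!) = 462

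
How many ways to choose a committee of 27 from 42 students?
C(42,27) = 42!/(27!×15!) = 98672427616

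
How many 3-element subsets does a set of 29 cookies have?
C(29,3) = 29!/(3!×26!) = 3654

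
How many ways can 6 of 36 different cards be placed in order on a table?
P(36,6) = 36!/(36-6)! = 1402410240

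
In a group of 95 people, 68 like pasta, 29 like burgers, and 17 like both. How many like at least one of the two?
|A∪B| = |A| + |B| - |A∩B| = 68 + 29 - 17 = 80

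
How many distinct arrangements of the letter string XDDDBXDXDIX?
11! / (4! × 1! × 1! × 5!) = 13860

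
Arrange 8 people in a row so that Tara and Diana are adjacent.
Treat as block: (8-1)! × 2! = 5040 × 2 = 10080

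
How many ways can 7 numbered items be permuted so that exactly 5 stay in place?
Choose the 5 fixed points C(7,5) = 21, derange the rest: !2 = Σ_{j=0}^{2} (-1)^j·2!/j! = 2 - 2 + 1 = 1. Product = 21 × 1 = 21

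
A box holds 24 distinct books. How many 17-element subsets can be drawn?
C(24,17) = 24!/(17!×7!) = 346104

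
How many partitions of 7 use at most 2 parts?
By conjugation, equals partitions of 7 into parts ≤ 2. Let r_j(i) = number of partitions of i into parts ≤ j, for i = 0..7. r_1(i) = 1 for all i; r_j(i) = r_{j-1}(i) + r_j(i-j). Rows j = 2..2: ≤2: 1 1 2 2 3 3 4 4. r_2(7) = 4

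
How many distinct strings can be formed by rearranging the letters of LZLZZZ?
6! / (4! × 2!) = 15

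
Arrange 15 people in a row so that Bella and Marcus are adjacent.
Treat as block: (15-1)! × 2! = 87178291200 × 2 = 174356582400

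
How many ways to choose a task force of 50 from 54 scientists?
C(54,50) = 54!/(50!×4!) = 316251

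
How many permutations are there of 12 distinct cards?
12! = 479001600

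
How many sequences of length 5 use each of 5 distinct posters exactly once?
5! = 120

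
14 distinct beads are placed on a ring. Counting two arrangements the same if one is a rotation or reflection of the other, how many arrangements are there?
(14-1)!/2 = 6227020800/2 = 3113510400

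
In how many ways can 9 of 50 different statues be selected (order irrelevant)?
C(50,9) = 50!/(9!×41!) = 2505433700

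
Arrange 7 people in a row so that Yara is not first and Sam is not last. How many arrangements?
By inclusion-exclusion: 7! - 2×(7-1)! + (7-2)! = 5040 - 1440 + 120 = 3720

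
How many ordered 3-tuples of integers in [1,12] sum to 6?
Coefficient of x^6 in (x + x² + ... + x^12)^3. By inclusion-exclusion on dice exceeding 12: Σ_j (-1)^j C(3,j)·C(6-1-12j, 2) = C(3,0)·C(5,2) = 1·10 = 10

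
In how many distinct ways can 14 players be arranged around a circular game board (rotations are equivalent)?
Circular: fix one position, arrange the rest. (14-1)! = 6227020800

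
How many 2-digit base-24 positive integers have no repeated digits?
First digit: 23 choices (nonzero). Then descending: 23 × 23 = 529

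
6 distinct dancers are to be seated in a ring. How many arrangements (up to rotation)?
Circular: fix one position, arrange the rest. (6-1)! = 120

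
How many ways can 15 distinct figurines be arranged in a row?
15! = 1307674368000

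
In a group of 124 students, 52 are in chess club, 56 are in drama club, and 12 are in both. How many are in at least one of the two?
|A∪B| = |A| + |B| - |A∩B| = 52 + 56 - 12 = 96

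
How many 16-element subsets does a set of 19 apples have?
C(19,16) = 19!/(16!×3!) = 969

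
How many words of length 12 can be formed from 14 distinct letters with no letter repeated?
P(14,12) = 14!/(14-12)! = 43589145600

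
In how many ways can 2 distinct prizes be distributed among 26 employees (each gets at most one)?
P(26,2) = 26!/(26-2)! = 650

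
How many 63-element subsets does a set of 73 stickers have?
C(73,63) = 73!/(63!×10!) = 621324937376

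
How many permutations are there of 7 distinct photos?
7! = 5040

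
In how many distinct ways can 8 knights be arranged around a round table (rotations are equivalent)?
Circular: fix one position, arrange the rest. (8-1)! = 5040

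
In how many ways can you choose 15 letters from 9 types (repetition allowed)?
C(15+9-1, 9-1) = C(23, 8) = 490314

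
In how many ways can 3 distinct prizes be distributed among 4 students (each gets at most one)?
P(4,3) = 4!/(4-3)! = 24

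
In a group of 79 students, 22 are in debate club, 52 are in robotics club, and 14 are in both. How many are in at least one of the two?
|A∪B| = |A| + |B| - |A∩B| = 22 + 52 - 14 = 60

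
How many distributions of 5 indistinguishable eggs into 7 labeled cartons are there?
C(5+7-1, 7-1) = C(11, 6) = 462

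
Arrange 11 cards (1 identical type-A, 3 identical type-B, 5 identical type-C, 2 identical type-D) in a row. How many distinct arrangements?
11! / (1! × 3! × 5! × 2!) = 27720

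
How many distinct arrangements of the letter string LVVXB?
5! / (1! × 1! × 2! × 1!) = 60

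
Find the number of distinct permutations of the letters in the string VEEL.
4! / (1! × 2! × 1!) = 12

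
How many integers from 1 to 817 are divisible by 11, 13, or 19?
⌊817/11⌋+⌊817/13⌋+⌊817/19⌋ - ⌊817/143⌋-⌊817/209⌋-⌊817/247⌋ + ⌊817/2717⌋ = 74+62+43 - 5-3-3 + 0 = 168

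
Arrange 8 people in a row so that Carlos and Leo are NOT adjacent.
Total - adjacent = 8! - (8-1)!×2 = 40320 - 10080 = 30240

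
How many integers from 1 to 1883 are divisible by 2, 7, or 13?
⌊1883/2⌋+⌊1883/7⌋+⌊1883/13⌋ - ⌊1883/14⌋-⌊1883/26⌋-⌊1883/91⌋ + ⌊1883/182⌋ = 941+269+144 - 134-72-20 + 10 = 1138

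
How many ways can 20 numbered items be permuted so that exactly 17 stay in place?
Choose the 17 fixed points C(20,17) = 1140, derange the rest: !3 = Σ_{j=0}^{3} (-1)^j·3!/j! = 6 - 6 + 3 - 1 = 2. Product = 1140 × 2 = 2280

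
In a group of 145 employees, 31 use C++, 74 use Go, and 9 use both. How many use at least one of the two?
|A∪B| = |A| + |B| - |A∩B| = 31 + 74 - 9 = 96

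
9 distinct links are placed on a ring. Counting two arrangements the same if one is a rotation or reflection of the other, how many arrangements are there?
(9-1)!/2 = 40320/2 = 20160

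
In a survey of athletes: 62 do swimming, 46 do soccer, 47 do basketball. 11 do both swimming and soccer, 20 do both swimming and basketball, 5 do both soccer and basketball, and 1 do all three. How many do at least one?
|A∪B∪C| = 62+46+47-11-20-5+1 = 120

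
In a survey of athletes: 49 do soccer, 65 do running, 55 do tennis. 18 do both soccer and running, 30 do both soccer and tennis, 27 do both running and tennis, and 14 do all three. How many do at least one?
|A∪B∪C| = 49+65+55-18-30-27+14 = 108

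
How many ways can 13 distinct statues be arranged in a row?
13! = 6227020800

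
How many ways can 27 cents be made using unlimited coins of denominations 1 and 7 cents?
Coefficient of x^27 in 1/(1-x^1) · 1/(1-x^7). Use j coins of 7 for j = 0..⌊27/7⌋ = 3, the rest in 1s: 3 + 1 = 4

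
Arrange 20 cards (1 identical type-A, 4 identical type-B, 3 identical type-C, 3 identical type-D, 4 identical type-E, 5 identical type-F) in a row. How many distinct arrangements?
20! / (1! × 4! × 3! × 3! × 4! × 5!) = 977728752000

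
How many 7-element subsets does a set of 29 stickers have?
C(29,7) = 29!/(7!×22!) = 1560780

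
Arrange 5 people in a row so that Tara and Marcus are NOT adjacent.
Total - adjacent = 5! - (5-1)!×2 = 120 - 48 = 72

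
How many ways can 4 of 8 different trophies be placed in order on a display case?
P(8,4) = 8!/(8-4)! = 1680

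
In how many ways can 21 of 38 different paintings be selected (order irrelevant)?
C(38,21) = 38!/(21!×17!) = 28781143380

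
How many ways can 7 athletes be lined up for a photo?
7! = 5040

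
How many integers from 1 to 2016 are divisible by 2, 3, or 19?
⌊2016/2⌋+⌊2016/3⌋+⌊2016/19⌋ - ⌊2016/6⌋-⌊2016/38⌋-⌊2016/57⌋ + ⌊2016/114⌋ = 1008+672+106 - 336-53-35 + 17 = 1379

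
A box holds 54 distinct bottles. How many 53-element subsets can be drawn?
C(54,53) = 54!/(53!×1!) = 54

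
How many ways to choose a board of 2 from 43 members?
C(43,2) = 43!/(2!×41!) = 903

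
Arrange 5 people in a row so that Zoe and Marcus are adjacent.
Treat as block: (5-1)! × 2! = 24 × 2 = 48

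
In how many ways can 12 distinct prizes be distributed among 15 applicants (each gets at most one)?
P(15,12) = 15!/(15-12)! = 217945728000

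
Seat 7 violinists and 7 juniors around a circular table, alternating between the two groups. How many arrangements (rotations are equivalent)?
Fix one of the violinists: (7-1)! ways for the remaining violinists, × 7! ways for the juniors = 720 × 5040 = 3628800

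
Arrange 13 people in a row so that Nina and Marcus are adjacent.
Treat as block: (13-1)! × 2! = 479001600 × 2 = 958003200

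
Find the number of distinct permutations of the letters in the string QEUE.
4! / (2! × 1! × 1!) = 12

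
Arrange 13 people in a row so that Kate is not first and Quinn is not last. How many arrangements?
By inclusion-exclusion: 13! - 2×(13-1)! + (13-2)! = 6227020800 - 958003200 + 39916800 = 5308934400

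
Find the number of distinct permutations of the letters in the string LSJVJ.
5! / (1! × 1! × 2! × 1!) = 60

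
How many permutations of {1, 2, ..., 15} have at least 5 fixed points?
Exactly j fixed points: C(15,j)·!(15-j); sum over j ≥ 5 (derangement numbers via !m = (m-1)·(!(m-1) + !(m-2)): !0..!10 = 1, 0, 1, 2, 9, 44, 265, 1854, 14833, 133496, 1334961). Σ_{j=5}^{15} C(15,j)·!(15-j) = C(15,5)·!10 + C(15,6)·!9 + C(15,7)·!8 + C(15,8)·!7 + C(15,9)·!6 + C(15,10)·!5 + C(15,11)·!4 + C(15,12)·!3 + C(15,13)·!2 + C(15,14)·!1 + C(15,15)·!0 = 3003·1334961 + 5005·133496 + 6435·14833 + 6435·1854 + 5005·265 + 3003·44 + 1365·9 + 455·2 + 105·1 + 15·0 + 1·1 = 4785887966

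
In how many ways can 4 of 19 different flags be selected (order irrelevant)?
C(19,4) = 19!/(4!×15!) = 3876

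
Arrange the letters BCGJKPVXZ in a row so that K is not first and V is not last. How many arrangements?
By inclusion-exclusion: 9! - 2×(9-1)! + (9-2)! = 362880 - 80640 + 5040 = 287280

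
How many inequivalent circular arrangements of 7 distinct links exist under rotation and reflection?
(7-1)!/2 = 720/2 = 360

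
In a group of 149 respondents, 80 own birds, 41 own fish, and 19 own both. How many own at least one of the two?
|A∪B| = |A| + |B| - |A∩B| = 80 + 41 - 19 = 102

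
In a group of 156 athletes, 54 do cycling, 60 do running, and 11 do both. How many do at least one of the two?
|A∪B| = |A| + |B| - |A∩B| = 54 + 60 - 11 = 103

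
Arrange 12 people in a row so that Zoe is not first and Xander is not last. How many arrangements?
By inclusion-exclusion: 12! - 2×(12-1)! + (12-2)! = 479001600 - 79833600 + 3628800 = 402796800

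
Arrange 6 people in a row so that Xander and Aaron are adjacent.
Treat as block: (6-1)! × 2! = 120 × 2 = 240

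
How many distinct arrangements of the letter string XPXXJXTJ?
8! / (2! × 4! × 1! × 1!) = 840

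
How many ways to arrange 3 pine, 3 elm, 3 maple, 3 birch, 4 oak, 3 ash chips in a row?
19! / (3! × 3! × 3! × 3! × 4! × 3!) = 651819168000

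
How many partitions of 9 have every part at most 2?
Let r_j(i) = number of partitions of i into parts ≤ j, for i = 0..9. r_1(i) = 1 for all i; r_j(i) = r_{j-1}(i) + r_j(i-j). Rows j = 2..2: ≤2: 1 1 2 2 3 3 4 4 5 5. r_2(9) = 5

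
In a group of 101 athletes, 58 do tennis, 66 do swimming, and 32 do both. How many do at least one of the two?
|A∪B| = |A| + |B| - |A∩B| = 58 + 66 - 32 = 92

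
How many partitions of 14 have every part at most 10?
Let r_j(i) = number of partitions of i into parts ≤ j, for i = 0..14. r_1(i) = 1 for all i; r_j(i) = r_{j-1}(i) + r_j(i-j). Rows j = 2..10: ≤2: 1 1 2 2 3 3 4 4 5 5 6 6 7 7 8; ≤3: 1 1 2 3 4 5 7 8 10 12 14 16 19 21 24; ≤4: 1 1 2 3 5 6 9 11 15 18 23 27 34 39 47; ≤5: 1 1 2 3 5 7 10 13 18 23 30 37 47 57 70; ≤6: 1 1 2 3 5 7 11 14 20 26 35 44 58 71 90; ≤7: 1 1 2 3 5 7 11 15 21 28 38 49 65 82 105; ≤8: 1 1 2 3 5 7 11 15 22 29 40 52 70 89 116; ≤9: 1 1 2 3 5 7 11 15 22 30 41 54 73 94 123; ≤10: 1 1 2 3 5 7 11 15 22 30 42 55 75 97 128. r_10(14) = 128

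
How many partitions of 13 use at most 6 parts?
By conjugation, equals partitions of 13 into parts ≤ 6. Let r_j(i) = number of partitions of i into parts ≤ j, for i = 0..13. r_1(i) = 1 for all i; r_j(i) = r_{j-1}(i) + r_j(i-j). Rows j = 2..6: ≤2: 1 1 2 2 3 3 4 4 5 5 6 6 7 7; ≤3: 1 1 2 3 4 5 7 8 10 12 14 16 19 21; ≤4: 1 1 2 3 5 6 9 11 15 18 23 27 34 39; ≤5: 1 1 2 3 5 7 10 13 18 23 30 37 47 57; ≤6: 1 1 2 3 5 7 11 14 20 26 35 44 58 71. r_6(13) = 71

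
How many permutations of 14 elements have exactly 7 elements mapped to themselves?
Choose the 7 fixed points C(14,7) = 3432, derange the rest: !7 = Σ_{j=0}^{7} (-1)^j·7!/j! = 5040 - 5040 + 2520 - 840 + 210 - 42 + 7 - 1 = 1854. Product = 3432 × 1854 = 6362928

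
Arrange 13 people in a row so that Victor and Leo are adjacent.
Treat as block: (13-1)! × 2! = 479001600 × 2 = 958003200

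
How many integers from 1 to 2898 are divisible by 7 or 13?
⌊2898/7⌋ + ⌊2898/13⌋ - ⌊2898/91⌋ = 414 + 222 - 31 = 605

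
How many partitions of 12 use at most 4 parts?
By conjugation, equals partitions of 12 into parts ≤ 4. Let r_j(i) = number of partitions of i into parts ≤ j, for i = 0..12. r_1(i) = 1 for all i; r_j(i) = r_{j-1}(i) + r_j(i-j). Rows j = 2..4: ≤2: 1 1 2 2 3 3 4 4 5 5 6 6 7; ≤3: 1 1 2 3 4 5 7 8 10 12 14 16 19; ≤4: 1 1 2 3 5 6 9 11 15 18 23 27 34. r_4(12) = 34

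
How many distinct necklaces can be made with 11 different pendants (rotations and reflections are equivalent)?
(11-1)!/2 = 3628800/2 = 1814400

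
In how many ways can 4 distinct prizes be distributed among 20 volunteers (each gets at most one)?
P(20,4) = 20!/(20-4)! = 116280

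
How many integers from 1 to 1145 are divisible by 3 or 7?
⌊1145/3⌋ + ⌊1145/7⌋ - ⌊1145/21⌋ = 381 + 163 - 54 = 490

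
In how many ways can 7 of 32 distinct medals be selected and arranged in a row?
P(32,7) = 32!/(32-7)! = 16963914240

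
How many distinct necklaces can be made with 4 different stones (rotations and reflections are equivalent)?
(4-1)!/2 = 6/2 = 3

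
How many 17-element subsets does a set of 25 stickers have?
C(25,17) = 25!/(17!×8!) = 1081575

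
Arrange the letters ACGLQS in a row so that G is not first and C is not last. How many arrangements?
By inclusion-exclusion: 6! - 2×(6-1)! + (6-2)! = 720 - 240 + 24 = 504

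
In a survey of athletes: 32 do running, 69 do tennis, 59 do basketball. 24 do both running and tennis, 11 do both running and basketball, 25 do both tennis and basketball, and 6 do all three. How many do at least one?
|A∪B∪C| = 32+69+59-24-11-25+6 = 106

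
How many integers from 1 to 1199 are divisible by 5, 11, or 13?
⌊1199/5⌋+⌊1199/11⌋+⌊1199/13⌋ - ⌊1199/55⌋-⌊1199/65⌋-⌊1199/143⌋ + ⌊1199/715⌋ = 239+109+92 - 21-18-8 + 1 = 394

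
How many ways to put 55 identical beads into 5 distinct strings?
C(55+5-1, 5-1) = C(59, 4) = 455126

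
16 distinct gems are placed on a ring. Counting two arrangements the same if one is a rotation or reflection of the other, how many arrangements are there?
(16-1)!/2 = 1307674368000/2 = 653837184000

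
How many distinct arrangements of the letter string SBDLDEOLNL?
10! / (1! × 1! × 1! × 1! × 2! × 3! × 1!) = 302400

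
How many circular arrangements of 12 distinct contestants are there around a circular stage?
Circular: fix one position, arrange the rest. (12-1)! = 39916800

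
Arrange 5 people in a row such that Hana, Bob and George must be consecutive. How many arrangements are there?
Treat the 3 as one block: (5-3+1)! × 3! = 6 × 6 = 36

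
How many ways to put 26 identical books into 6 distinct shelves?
C(26+6-1, 6-1) = C(31, 5) = 169911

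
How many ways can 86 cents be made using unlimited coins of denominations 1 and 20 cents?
Coefficient of x^86 in 1/(1-x^1) · 1/(1-x^20). Use j coins of 20 for j = 0..⌊86/20⌋ = 4, the rest in 1s: 4 + 1 = 5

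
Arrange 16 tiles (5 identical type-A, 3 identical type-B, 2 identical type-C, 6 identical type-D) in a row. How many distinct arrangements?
16! / (5! × 3! × 2! × 6!) = 20180160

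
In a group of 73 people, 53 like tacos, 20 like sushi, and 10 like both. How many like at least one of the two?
|A∪B| = |A| + |B| - |A∩B| = 53 + 20 - 10 = 63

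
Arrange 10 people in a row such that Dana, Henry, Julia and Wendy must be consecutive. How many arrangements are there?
Treat the 4 as one block: (10-4+1)! × 4! = 5040 × 24 = 120960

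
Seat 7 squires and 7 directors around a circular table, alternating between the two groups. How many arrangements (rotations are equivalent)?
Fix one of the squires: (7-1)! ways for the remaining squires, × 7! ways for the directors = 720 × 5040 = 3628800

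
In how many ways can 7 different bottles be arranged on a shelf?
7! = 5040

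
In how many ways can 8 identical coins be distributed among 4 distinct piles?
C(8+4-1, 4-1) = C(11, 3) = 165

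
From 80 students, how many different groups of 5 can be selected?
C(80,5) = 80!/(5!×75!) = 24040016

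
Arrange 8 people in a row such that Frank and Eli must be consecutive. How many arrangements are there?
Treat the 2 as one block: (8-2+1)! × 2! = 5040 × 2 = 10080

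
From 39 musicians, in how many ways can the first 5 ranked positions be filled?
P(39,5) = 39!/(39-5)! = 69090840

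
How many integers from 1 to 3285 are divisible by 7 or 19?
⌊3285/7⌋ + ⌊3285/19⌋ - ⌊3285/133⌋ = 469 + 172 - 24 = 617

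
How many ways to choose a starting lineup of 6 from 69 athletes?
C(69,6) = 69!/(6!×63!) = 119877472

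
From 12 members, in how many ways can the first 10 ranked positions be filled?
P(12,10) = 12!/(12-10)! = 239500800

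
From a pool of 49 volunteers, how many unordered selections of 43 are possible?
C(49,43) = 49!/(43!×6!) = 13983816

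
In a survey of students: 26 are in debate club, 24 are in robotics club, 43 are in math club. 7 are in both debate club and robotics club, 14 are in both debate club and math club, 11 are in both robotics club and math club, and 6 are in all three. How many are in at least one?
|A∪B∪C| = 26+24+43-7-14-11+6 = 67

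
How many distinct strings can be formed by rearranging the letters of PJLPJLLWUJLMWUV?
15! / (2! × 1! × 2! × 3! × 1! × 2! × 4!) = 1135134000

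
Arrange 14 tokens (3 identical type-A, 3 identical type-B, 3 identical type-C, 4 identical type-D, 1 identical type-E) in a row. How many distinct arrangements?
14! / (3! × 3! × 3! × 4! × 1!) = 16816800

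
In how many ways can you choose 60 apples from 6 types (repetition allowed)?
C(60+6-1, 6-1) = C(65, 5) = 8259888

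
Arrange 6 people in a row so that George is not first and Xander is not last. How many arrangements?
By inclusion-exclusion: 6! - 2×(6-1)! + (6-2)! = 720 - 240 + 24 = 504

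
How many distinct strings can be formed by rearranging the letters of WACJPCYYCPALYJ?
14! / (3! × 2! × 3! × 1! × 2! × 2! × 1!) = 302702400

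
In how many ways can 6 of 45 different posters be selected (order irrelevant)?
C(45,6) = 45!/(6!×39!) = 8145060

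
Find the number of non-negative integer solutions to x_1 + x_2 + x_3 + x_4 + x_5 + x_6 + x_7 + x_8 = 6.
C(6+8-1, 8-1) = C(13, 7) = 1716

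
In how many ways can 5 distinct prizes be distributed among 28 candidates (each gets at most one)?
P(28,5) = 28!/(28-5)! = 11793600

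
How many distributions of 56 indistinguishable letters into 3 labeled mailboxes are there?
C(56+3-1, 3-1) = C(58, 2) = 1653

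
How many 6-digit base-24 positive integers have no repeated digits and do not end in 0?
Last digit: 23 nonzero choices. First digit: 22 (nonzero, ≠last). Middle 4: P(22,4) = 175560. Total = 88833360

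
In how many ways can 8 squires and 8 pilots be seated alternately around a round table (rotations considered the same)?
Fix one of the squires: (8-1)! ways for the remaining squires, × 8! ways for the pilots = 5040 × 40320 = 203212800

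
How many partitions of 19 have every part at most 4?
Let r_j(i) = number of partitions of i into parts ≤ j, for i = 0..19. r_1(i) = 1 for all i; r_j(i) = r_{j-1}(i) + r_j(i-j). Rows j = 2..4: ≤2: 1 1 2 2 3 3 4 4 5 5 6 6 7 7 8 8 9 9 10 10; ≤3: 1 1 2 3 4 5 7 8 10 12 14 16 19 21 24 27 30 33 37 40; ≤4: 1 1 2 3 5 6 9 11 15 18 23 27 34 39 47 54 64 72 84 94. r_4(19) = 94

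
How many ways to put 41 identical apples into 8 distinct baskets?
C(41+8-1, 8-1) = C(48, 7) = 73629072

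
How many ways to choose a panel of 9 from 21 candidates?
C(21,9) = 21!/(9!×12!) = 293930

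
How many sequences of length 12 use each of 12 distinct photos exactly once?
12! = 479001600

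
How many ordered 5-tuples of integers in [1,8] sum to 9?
Coefficient of x^9 in (x + x² + ... + x^8)^5. By inclusion-exclusion on dice exceeding 8: Σ_j (-1)^j C(5,j)·C(9-1-8j, 4) = C(5,0)·C(8,4) = 1·70 = 70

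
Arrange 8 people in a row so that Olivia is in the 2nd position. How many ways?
Fix one position: (8-1)! = 5040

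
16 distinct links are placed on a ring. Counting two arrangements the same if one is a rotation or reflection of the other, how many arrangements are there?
(16-1)!/2 = 1307674368000/2 = 653837184000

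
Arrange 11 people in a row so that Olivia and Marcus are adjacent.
Treat as block: (11-1)! × 2! = 3628800 × 2 = 7257600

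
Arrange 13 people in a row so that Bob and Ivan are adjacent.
Treat as block: (13-1)! × 2! = 479001600 × 2 = 958003200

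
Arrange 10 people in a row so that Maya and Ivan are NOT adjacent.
Total - adjacent = 10! - (10-1)!×2 = 3628800 - 725760 = 2903040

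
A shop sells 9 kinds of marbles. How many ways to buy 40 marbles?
C(40+9-1, 9-1) = C(48, 8) = 377348994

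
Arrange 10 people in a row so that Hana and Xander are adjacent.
Treat as block: (10-1)! × 2! = 362880 × 2 = 725760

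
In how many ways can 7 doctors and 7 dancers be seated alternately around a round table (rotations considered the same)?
Fix one of the doctors: (7-1)! ways for the remaining doctors, × 7! ways for the dancers = 720 × 5040 = 3628800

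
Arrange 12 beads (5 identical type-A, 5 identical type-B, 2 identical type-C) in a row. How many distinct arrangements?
12! / (5! × 5! × 2!) = 16632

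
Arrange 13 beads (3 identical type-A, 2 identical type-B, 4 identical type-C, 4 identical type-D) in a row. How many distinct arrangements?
13! / (3! × 2! × 4! × 4!) = 900900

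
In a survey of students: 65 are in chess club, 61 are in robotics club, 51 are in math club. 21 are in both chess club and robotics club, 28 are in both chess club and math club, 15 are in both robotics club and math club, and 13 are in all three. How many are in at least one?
|A∪B∪C| = 65+61+51-21-28-15+13 = 126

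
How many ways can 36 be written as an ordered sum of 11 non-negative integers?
C(36+11-1, 11-1) = C(46, 10) = 4076350421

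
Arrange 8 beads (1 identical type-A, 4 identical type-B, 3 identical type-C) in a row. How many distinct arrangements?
8! / (1! × 4! × 3!) = 280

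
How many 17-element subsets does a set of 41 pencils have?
C(41,17) = 41!/(17!×24!) = 151584480450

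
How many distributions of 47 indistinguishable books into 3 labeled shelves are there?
C(47+3-1, 3-1) = C(49, 2) = 1176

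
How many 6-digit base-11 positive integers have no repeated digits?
First digit: 10 choices (nonzero). Then descending: 10 × 10 × 9 × 8 × 7 × 6 = 302400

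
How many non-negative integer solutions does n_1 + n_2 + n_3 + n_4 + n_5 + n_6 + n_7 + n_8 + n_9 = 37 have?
C(37+9-1, 9-1) = C(45, 8) = 215553195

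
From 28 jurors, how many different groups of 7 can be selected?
C(28,7) = 28!/(7!×21!) = 1184040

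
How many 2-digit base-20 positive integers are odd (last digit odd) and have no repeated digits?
Last∈{1,3,5,7,9,11,13,15,17,19}. Last=0: 0. Last nonzero: 10×18×P(18,0) = 180. Total = 180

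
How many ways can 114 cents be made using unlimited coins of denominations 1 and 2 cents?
Coefficient of x^114 in 1/(1-x^1) · 1/(1-x^2). Use j coins of 2 for j = 0..⌊114/2⌋ = 57, the rest in 1s: 57 + 1 = 58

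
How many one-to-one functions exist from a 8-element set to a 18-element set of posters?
P(18,8) = 18!/(18-8)! = 1764322560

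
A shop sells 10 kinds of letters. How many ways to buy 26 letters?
C(26+10-1, 10-1) = C(35, 9) = 70607460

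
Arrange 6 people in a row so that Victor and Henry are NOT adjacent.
Total - adjacent = 6! - (6-1)!×2 = 720 - 240 = 480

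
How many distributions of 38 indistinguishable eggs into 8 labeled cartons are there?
C(38+8-1, 8-1) = C(45, 7) = 45379620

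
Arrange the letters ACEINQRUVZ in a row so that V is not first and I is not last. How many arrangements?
By inclusion-exclusion: 10! - 2×(10-1)! + (10-2)! = 3628800 - 725760 + 40320 = 2943360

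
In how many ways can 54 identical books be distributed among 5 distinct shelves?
C(54+5-1, 5-1) = C(58, 4) = 424270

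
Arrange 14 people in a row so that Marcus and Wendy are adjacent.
Treat as block: (14-1)! × 2! = 6227020800 × 2 = 12454041600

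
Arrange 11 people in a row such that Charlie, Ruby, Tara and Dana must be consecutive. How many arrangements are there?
Treat the 4 as one block: (11-4+1)! × 4! = 40320 × 24 = 967680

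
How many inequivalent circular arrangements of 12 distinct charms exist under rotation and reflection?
(12-1)!/2 = 39916800/2 = 19958400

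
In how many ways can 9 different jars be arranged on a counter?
9! = 362880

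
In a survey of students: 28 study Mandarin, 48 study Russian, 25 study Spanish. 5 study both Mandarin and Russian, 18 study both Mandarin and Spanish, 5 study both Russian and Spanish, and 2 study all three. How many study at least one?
|A∪B∪C| = 28+48+25-5-18-5+2 = 75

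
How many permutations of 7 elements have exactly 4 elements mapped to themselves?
Choose the 4 fixed points C(7,4) = 35, derange the rest: !3 = Σ_{j=0}^{3} (-1)^j·3!/j! = 6 - 6 + 3 - 1 = 2. Product = 35 × 2 = 70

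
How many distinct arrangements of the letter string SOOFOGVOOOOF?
12! / (2! × 1! × 7! × 1! × 1!) = 47520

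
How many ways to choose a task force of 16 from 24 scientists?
C(24,16) = 24!/(16!×8!) = 735471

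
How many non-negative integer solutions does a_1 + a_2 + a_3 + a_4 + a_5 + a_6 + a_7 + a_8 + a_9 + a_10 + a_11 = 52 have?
C(52+11-1, 11-1) = C(62, 10) = 107518933731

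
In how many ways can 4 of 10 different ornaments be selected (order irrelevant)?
C(10,4) = 10!/(4!×6!) = 210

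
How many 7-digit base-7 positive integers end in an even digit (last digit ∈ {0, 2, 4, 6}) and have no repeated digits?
Last∈{0,2,4,6}. Last=0: 720. Last nonzero: 3×5×P(5,5) = 1800. Total = 2520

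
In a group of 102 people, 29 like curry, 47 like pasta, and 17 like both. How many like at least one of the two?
|A∪B| = |A| + |B| - |A∩B| = 29 + 47 - 17 = 59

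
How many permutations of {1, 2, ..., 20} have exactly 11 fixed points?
Choose the 11 fixed points C(20,11) = 167960, derange the rest: !9 = Σ_{j=0}^{9} (-1)^j·9!/j! = 362880 - 362880 + 181440 - 60480 + 15120 - 3024 + 504 - 72 + 9 - 1 = 133496. Product = 167960 × 133496 = 22421988160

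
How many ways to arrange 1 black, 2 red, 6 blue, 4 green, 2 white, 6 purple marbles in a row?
21! / (1! × 2! × 6! × 4! × 2! × 6!) = 1026615189600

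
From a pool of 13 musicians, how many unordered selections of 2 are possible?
C(13,2) = 13!/(2!×11!) = 78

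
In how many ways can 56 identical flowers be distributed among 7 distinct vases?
C(56+7-1, 7-1) = C(62, 6) = 61474519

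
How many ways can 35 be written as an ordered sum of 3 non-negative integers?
C(35+3-1, 3-1) = C(37, 2) = 666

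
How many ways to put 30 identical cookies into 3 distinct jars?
C(30+3-1, 3-1) = C(32, 2) = 496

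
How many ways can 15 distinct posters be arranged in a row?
15! = 1307674368000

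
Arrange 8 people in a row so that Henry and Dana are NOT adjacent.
Total - adjacent = 8! - (8-1)!×2 = 40320 - 10080 = 30240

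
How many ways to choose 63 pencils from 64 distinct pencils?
C(64,63) = 64!/(63!×1!) = 64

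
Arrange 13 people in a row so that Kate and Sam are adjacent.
Treat as block: (13-1)! × 2! = 479001600 × 2 = 958003200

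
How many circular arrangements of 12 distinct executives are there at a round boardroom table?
Circular: fix one position, arrange the rest. (12-1)! = 39916800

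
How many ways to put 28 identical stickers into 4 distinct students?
C(28+4-1, 4-1) = C(31, 3) = 4495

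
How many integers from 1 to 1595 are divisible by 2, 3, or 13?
⌊1595/2⌋+⌊1595/3⌋+⌊1595/13⌋ - ⌊1595/6⌋-⌊1595/26⌋-⌊1595/39⌋ + ⌊1595/78⌋ = 797+531+122 - 265-61-40 + 20 = 1104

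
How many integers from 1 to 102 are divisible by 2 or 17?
⌊102/2⌋ + ⌊102/17⌋ - ⌊102/34⌋ = 51 + 6 - 3 = 54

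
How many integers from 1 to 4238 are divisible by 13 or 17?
⌊4238/13⌋ + ⌊4238/17⌋ - ⌊4238/221⌋ = 326 + 249 - 19 = 556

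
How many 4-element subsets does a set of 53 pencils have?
C(53,4) = 53!/(4!×49!) = 292825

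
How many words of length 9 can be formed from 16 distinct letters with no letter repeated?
P(16,9) = 16!/(16-9)! = 4151347200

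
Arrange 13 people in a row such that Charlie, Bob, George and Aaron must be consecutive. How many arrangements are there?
Treat the 4 as one block: (13-4+1)! × 4! = 3628800 × 24 = 87091200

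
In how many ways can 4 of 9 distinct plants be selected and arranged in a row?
P(9,4) = 9!/(9-4)! = 3024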